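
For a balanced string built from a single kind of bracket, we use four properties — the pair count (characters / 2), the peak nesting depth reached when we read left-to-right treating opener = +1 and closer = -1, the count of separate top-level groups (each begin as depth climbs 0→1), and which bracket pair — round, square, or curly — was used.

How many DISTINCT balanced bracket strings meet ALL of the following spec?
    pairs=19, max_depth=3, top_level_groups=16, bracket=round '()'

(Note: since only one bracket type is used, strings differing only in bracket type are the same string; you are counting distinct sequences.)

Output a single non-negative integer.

Answer: 288

Derivation:
Spec: pairs=19 depth=3 groups=16
Count(depth <= 3) = 1104
Count(depth <= 2) = 816
Count(depth == 3) = 1104 - 816 = 288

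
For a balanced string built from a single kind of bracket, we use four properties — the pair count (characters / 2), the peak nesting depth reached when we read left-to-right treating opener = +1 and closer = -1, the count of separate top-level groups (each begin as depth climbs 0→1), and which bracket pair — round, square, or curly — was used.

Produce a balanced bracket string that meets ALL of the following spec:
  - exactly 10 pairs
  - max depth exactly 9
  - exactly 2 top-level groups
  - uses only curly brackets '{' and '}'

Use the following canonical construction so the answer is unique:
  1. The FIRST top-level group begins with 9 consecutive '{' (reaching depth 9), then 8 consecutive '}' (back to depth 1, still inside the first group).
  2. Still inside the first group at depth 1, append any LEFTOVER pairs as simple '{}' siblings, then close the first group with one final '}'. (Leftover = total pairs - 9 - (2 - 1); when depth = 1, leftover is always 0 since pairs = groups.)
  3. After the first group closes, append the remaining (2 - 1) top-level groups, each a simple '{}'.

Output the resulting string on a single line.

Answer: {{{{{{{{{}}}}}}}}}{}

Derivation:
Spec: pairs=10 depth=9 groups=2
Leftover pairs = 10 - 9 - (2-1) = 0
First group: deep chain of depth 9 + 0 sibling pairs
Remaining 1 groups: simple '{}' each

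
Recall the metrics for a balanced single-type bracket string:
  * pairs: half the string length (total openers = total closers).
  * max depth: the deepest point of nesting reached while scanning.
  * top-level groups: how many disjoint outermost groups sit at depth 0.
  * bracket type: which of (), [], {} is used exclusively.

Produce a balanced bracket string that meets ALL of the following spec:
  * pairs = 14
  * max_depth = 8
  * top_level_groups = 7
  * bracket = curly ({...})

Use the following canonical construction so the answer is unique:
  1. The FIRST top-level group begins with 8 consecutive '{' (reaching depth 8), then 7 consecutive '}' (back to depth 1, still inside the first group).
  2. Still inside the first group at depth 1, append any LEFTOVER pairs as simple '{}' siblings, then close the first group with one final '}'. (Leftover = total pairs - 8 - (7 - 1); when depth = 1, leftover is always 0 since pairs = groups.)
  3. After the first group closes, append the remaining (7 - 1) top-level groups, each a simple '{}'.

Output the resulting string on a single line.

Spec: pairs=14 depth=8 groups=7
Leftover pairs = 14 - 8 - (7-1) = 0
First group: deep chain of depth 8 + 0 sibling pairs
Remaining 6 groups: simple '{}' each

Answer: {{{{{{{{}}}}}}}}{}{}{}{}{}{}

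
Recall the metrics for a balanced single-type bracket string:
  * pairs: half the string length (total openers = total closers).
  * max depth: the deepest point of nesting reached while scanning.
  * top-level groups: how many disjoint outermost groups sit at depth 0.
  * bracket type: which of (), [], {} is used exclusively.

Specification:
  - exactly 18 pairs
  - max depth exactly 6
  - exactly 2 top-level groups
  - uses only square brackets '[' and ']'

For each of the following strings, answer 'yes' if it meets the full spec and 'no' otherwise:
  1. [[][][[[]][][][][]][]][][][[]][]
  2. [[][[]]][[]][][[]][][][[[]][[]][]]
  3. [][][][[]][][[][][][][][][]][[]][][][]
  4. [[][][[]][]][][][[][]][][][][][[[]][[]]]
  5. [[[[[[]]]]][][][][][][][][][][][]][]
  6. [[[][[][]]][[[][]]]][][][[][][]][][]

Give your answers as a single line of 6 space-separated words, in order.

String 1 '[[][][[[]][][][][]][]][][][[]][]': depth seq [1 2 1 2 1 2 3 4 3 2 3 2 3 2 3 2 3 2 1 2 1 0 1 0 1 0 1 2 1 0 1 0]
  -> pairs=16 depth=4 groups=5 -> no
String 2 '[[][[]]][[]][][[]][][][[[]][[]][]]': depth seq [1 2 1 2 3 2 1 0 1 2 1 0 1 0 1 2 1 0 1 0 1 0 1 2 3 2 1 2 3 2 1 2 1 0]
  -> pairs=17 depth=3 groups=7 -> no
String 3 '[][][][[]][][[][][][][][][]][[]][][][]': depth seq [1 0 1 0 1 0 1 2 1 0 1 0 1 2 1 2 1 2 1 2 1 2 1 2 1 2 1 0 1 2 1 0 1 0 1 0 1 0]
  -> pairs=19 depth=2 groups=10 -> no
String 4 '[[][][[]][]][][][[][]][][][][][[[]][[]]]': depth seq [1 2 1 2 1 2 3 2 1 2 1 0 1 0 1 0 1 2 1 2 1 0 1 0 1 0 1 0 1 0 1 2 3 2 1 2 3 2 1 0]
  -> pairs=20 depth=3 groups=9 -> no
String 5 '[[[[[[]]]]][][][][][][][][][][][]][]': depth seq [1 2 3 4 5 6 5 4 3 2 1 2 1 2 1 2 1 2 1 2 1 2 1 2 1 2 1 2 1 2 1 2 1 0 1 0]
  -> pairs=18 depth=6 groups=2 -> yes
String 6 '[[[][[][]]][[[][]]]][][][[][][]][][]': depth seq [1 2 3 2 3 4 3 4 3 2 1 2 3 4 3 4 3 2 1 0 1 0 1 0 1 2 1 2 1 2 1 0 1 0 1 0]
  -> pairs=18 depth=4 groups=6 -> no

Answer: no no no no yes no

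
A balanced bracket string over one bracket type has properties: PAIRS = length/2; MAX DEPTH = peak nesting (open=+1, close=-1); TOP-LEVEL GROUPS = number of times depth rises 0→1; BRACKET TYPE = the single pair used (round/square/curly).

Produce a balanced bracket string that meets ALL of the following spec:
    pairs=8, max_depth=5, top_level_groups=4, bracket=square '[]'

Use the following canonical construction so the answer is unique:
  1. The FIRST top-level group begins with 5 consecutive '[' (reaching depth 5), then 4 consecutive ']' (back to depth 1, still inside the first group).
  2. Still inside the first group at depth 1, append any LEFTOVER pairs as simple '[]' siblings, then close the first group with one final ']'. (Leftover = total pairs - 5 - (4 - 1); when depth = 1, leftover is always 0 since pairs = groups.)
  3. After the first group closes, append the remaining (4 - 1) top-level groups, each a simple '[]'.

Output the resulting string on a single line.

Spec: pairs=8 depth=5 groups=4
Leftover pairs = 8 - 5 - (4-1) = 0
First group: deep chain of depth 5 + 0 sibling pairs
Remaining 3 groups: simple '[]' each

Answer: [[[[[]]]]][][][]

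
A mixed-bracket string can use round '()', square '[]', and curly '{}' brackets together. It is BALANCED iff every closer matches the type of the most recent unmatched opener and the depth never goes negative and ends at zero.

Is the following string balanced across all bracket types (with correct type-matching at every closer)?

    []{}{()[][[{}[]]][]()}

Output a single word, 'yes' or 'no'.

Answer: yes

Derivation:
pos 0: push '['; stack = [
pos 1: ']' matches '['; pop; stack = (empty)
pos 2: push '{'; stack = {
pos 3: '}' matches '{'; pop; stack = (empty)
pos 4: push '{'; stack = {
pos 5: push '('; stack = {(
pos 6: ')' matches '('; pop; stack = {
pos 7: push '['; stack = {[
pos 8: ']' matches '['; pop; stack = {
pos 9: push '['; stack = {[
pos 10: push '['; stack = {[[
pos 11: push '{'; stack = {[[{
pos 12: '}' matches '{'; pop; stack = {[[
pos 13: push '['; stack = {[[[
pos 14: ']' matches '['; pop; stack = {[[
pos 15: ']' matches '['; pop; stack = {[
pos 16: ']' matches '['; pop; stack = {
pos 17: push '['; stack = {[
pos 18: ']' matches '['; pop; stack = {
pos 19: push '('; stack = {(
pos 20: ')' matches '('; pop; stack = {
pos 21: '}' matches '{'; pop; stack = (empty)
end: stack empty → VALID
Verdict: properly nested → yes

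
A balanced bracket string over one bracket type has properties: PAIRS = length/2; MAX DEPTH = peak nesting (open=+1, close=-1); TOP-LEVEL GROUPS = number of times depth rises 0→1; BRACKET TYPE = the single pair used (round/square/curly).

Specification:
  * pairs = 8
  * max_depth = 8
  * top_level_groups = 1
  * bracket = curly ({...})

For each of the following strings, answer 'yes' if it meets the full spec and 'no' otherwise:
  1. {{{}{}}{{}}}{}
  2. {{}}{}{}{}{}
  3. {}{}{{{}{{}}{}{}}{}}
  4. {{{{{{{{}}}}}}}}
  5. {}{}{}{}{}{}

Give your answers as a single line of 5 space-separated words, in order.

String 1 '{{{}{}}{{}}}{}': depth seq [1 2 3 2 3 2 1 2 3 2 1 0 1 0]
  -> pairs=7 depth=3 groups=2 -> no
String 2 '{{}}{}{}{}{}': depth seq [1 2 1 0 1 0 1 0 1 0 1 0]
  -> pairs=6 depth=2 groups=5 -> no
String 3 '{}{}{{{}{{}}{}{}}{}}': depth seq [1 0 1 0 1 2 3 2 3 4 3 2 3 2 3 2 1 2 1 0]
  -> pairs=10 depth=4 groups=3 -> no
String 4 '{{{{{{{{}}}}}}}}': depth seq [1 2 3 4 5 6 7 8 7 6 5 4 3 2 1 0]
  -> pairs=8 depth=8 groups=1 -> yes
String 5 '{}{}{}{}{}{}': depth seq [1 0 1 0 1 0 1 0 1 0 1 0]
  -> pairs=6 depth=1 groups=6 -> no

Answer: no no no yes no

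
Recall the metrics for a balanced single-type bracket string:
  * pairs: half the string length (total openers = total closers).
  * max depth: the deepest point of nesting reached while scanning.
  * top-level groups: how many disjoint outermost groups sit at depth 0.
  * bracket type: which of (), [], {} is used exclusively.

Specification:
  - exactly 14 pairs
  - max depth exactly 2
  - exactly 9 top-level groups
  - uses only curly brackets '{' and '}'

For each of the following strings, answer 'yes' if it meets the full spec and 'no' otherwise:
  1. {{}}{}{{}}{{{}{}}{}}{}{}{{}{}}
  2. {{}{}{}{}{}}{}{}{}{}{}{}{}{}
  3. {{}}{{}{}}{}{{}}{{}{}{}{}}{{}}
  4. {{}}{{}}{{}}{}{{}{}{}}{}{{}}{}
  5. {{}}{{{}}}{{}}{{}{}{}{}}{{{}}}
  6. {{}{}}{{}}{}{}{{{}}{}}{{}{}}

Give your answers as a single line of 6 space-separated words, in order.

String 1 '{{}}{}{{}}{{{}{}}{}}{}{}{{}{}}': depth seq [1 2 1 0 1 0 1 2 1 0 1 2 3 2 3 2 1 2 1 0 1 0 1 0 1 2 1 2 1 0]
  -> pairs=15 depth=3 groups=7 -> no
String 2 '{{}{}{}{}{}}{}{}{}{}{}{}{}{}': depth seq [1 2 1 2 1 2 1 2 1 2 1 0 1 0 1 0 1 0 1 0 1 0 1 0 1 0 1 0]
  -> pairs=14 depth=2 groups=9 -> yes
String 3 '{{}}{{}{}}{}{{}}{{}{}{}{}}{{}}': depth seq [1 2 1 0 1 2 1 2 1 0 1 0 1 2 1 0 1 2 1 2 1 2 1 2 1 0 1 2 1 0]
  -> pairs=15 depth=2 groups=6 -> no
String 4 '{{}}{{}}{{}}{}{{}{}{}}{}{{}}{}': depth seq [1 2 1 0 1 2 1 0 1 2 1 0 1 0 1 2 1 2 1 2 1 0 1 0 1 2 1 0 1 0]
  -> pairs=15 depth=2 groups=8 -> no
String 5 '{{}}{{{}}}{{}}{{}{}{}{}}{{{}}}': depth seq [1 2 1 0 1 2 3 2 1 0 1 2 1 0 1 2 1 2 1 2 1 2 1 0 1 2 3 2 1 0]
  -> pairs=15 depth=3 groups=5 -> no
String 6 '{{}{}}{{}}{}{}{{{}}{}}{{}{}}': depth seq [1 2 1 2 1 0 1 2 1 0 1 0 1 0 1 2 3 2 1 2 1 0 1 2 1 2 1 0]
  -> pairs=14 depth=3 groups=6 -> no

Answer: no yes no no no no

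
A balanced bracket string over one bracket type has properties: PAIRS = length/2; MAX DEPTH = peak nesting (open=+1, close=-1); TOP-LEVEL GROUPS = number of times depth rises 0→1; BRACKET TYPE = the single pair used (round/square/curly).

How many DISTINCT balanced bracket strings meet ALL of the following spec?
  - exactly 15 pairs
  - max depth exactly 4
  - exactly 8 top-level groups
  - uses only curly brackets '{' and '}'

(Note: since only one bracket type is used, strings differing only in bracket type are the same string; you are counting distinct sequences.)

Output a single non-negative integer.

Spec: pairs=15 depth=4 groups=8
Count(depth <= 4) = 54568
Count(depth <= 3) = 34232
Count(depth == 4) = 54568 - 34232 = 20336

Answer: 20336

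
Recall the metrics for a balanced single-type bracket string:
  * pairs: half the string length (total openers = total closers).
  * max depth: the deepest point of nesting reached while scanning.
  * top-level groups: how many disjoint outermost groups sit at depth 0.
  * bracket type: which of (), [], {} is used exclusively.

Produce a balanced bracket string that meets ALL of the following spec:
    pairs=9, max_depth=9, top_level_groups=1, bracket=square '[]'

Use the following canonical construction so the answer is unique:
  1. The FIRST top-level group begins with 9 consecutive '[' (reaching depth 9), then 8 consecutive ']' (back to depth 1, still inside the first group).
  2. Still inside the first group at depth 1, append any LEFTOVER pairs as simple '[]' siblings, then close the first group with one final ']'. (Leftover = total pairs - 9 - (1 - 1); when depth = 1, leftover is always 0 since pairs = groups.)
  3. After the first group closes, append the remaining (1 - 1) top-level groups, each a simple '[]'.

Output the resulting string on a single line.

Spec: pairs=9 depth=9 groups=1
Leftover pairs = 9 - 9 - (1-1) = 0
First group: deep chain of depth 9 + 0 sibling pairs
Remaining 0 groups: simple '[]' each

Answer: [[[[[[[[[]]]]]]]]]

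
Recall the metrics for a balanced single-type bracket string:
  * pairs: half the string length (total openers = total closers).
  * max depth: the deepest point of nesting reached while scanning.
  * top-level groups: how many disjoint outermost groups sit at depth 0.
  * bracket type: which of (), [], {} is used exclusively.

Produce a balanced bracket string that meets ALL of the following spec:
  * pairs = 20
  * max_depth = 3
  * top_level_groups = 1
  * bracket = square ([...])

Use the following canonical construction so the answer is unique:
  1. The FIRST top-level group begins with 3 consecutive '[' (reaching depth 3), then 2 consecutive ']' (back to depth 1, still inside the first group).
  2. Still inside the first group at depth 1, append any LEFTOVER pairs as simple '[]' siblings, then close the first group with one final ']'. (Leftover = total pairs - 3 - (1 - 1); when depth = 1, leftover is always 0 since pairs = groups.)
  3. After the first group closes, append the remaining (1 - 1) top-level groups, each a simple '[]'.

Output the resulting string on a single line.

Spec: pairs=20 depth=3 groups=1
Leftover pairs = 20 - 3 - (1-1) = 17
First group: deep chain of depth 3 + 17 sibling pairs
Remaining 0 groups: simple '[]' each

Answer: [[[]][][][][][][][][][][][][][][][][][]]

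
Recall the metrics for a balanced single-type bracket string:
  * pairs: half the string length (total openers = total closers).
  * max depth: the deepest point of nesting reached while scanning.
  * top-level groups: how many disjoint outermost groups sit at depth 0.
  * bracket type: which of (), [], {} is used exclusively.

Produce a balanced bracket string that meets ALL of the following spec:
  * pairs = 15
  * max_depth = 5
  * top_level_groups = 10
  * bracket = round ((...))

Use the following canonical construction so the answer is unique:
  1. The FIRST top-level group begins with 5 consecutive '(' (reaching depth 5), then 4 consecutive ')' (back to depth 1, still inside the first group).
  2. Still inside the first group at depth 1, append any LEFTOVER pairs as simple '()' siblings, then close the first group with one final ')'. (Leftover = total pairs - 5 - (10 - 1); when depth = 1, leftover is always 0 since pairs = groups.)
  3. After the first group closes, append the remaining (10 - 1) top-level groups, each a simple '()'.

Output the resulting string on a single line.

Answer: ((((())))())()()()()()()()()()

Derivation:
Spec: pairs=15 depth=5 groups=10
Leftover pairs = 15 - 5 - (10-1) = 1
First group: deep chain of depth 5 + 1 sibling pairs
Remaining 9 groups: simple '()' each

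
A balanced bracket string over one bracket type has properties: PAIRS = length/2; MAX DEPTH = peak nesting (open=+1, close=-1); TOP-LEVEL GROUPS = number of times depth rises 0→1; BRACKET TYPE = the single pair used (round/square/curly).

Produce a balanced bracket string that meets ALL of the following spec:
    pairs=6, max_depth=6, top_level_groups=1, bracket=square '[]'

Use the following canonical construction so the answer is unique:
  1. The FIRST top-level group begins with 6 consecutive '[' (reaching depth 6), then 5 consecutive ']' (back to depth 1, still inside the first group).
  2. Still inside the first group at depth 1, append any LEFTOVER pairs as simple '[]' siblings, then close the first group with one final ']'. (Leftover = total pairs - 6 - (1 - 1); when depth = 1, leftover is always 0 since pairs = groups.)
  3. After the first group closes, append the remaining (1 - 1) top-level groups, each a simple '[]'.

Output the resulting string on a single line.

Spec: pairs=6 depth=6 groups=1
Leftover pairs = 6 - 6 - (1-1) = 0
First group: deep chain of depth 6 + 0 sibling pairs
Remaining 0 groups: simple '[]' each

Answer: [[[[[[]]]]]]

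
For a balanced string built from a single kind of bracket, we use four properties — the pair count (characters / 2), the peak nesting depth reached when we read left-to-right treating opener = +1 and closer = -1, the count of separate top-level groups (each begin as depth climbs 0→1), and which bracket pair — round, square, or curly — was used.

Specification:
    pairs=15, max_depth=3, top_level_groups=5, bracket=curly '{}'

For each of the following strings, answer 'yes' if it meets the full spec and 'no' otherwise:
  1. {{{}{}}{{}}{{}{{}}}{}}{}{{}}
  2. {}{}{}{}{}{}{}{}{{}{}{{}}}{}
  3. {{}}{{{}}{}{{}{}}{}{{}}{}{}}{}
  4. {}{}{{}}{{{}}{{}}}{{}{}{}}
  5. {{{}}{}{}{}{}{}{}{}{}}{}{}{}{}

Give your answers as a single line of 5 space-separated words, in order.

String 1 '{{{}{}}{{}}{{}{{}}}{}}{}{{}}': depth seq [1 2 3 2 3 2 1 2 3 2 1 2 3 2 3 4 3 2 1 2 1 0 1 0 1 2 1 0]
  -> pairs=14 depth=4 groups=3 -> no
String 2 '{}{}{}{}{}{}{}{}{{}{}{{}}}{}': depth seq [1 0 1 0 1 0 1 0 1 0 1 0 1 0 1 0 1 2 1 2 1 2 3 2 1 0 1 0]
  -> pairs=14 depth=3 groups=10 -> no
String 3 '{{}}{{{}}{}{{}{}}{}{{}}{}{}}{}': depth seq [1 2 1 0 1 2 3 2 1 2 1 2 3 2 3 2 1 2 1 2 3 2 1 2 1 2 1 0 1 0]
  -> pairs=15 depth=3 groups=3 -> no
String 4 '{}{}{{}}{{{}}{{}}}{{}{}{}}': depth seq [1 0 1 0 1 2 1 0 1 2 3 2 1 2 3 2 1 0 1 2 1 2 1 2 1 0]
  -> pairs=13 depth=3 groups=5 -> no
String 5 '{{{}}{}{}{}{}{}{}{}{}}{}{}{}{}': depth seq [1 2 3 2 1 2 1 2 1 2 1 2 1 2 1 2 1 2 1 2 1 0 1 0 1 0 1 0 1 0]
  -> pairs=15 depth=3 groups=5 -> yes

Answer: no no no no yes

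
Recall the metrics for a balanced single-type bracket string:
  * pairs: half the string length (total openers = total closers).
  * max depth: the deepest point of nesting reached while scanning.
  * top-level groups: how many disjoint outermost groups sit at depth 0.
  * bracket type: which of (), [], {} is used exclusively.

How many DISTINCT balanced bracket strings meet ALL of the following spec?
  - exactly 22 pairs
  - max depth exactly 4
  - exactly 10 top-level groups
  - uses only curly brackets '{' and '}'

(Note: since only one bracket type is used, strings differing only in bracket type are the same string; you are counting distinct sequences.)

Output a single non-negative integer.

Spec: pairs=22 depth=4 groups=10
Count(depth <= 4) = 97934505
Count(depth <= 3) = 31655820
Count(depth == 4) = 97934505 - 31655820 = 66278685

Answer: 66278685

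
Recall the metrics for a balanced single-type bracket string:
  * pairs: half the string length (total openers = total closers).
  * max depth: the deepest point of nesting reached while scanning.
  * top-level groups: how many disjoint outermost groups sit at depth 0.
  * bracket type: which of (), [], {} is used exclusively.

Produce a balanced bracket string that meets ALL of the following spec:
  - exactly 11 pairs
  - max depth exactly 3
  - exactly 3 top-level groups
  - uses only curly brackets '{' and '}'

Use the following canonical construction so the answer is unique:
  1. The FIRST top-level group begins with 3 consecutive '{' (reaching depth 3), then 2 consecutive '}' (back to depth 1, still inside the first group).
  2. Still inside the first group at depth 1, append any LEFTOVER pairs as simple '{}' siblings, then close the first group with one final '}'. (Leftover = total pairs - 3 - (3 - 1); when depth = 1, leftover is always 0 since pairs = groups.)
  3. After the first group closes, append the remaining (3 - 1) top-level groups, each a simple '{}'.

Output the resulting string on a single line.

Spec: pairs=11 depth=3 groups=3
Leftover pairs = 11 - 3 - (3-1) = 6
First group: deep chain of depth 3 + 6 sibling pairs
Remaining 2 groups: simple '{}' each

Answer: {{{}}{}{}{}{}{}{}}{}{}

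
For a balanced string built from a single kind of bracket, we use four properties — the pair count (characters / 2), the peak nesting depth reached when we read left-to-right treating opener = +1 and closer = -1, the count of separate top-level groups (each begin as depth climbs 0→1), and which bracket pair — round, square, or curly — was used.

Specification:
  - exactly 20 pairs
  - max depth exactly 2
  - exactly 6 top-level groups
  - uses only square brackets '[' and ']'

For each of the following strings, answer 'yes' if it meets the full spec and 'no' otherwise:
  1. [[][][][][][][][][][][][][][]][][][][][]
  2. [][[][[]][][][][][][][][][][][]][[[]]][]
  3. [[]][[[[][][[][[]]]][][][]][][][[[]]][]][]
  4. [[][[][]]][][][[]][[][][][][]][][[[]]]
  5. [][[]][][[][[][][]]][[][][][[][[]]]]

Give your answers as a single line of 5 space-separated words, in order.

Answer: yes no no no no

Derivation:
String 1 '[[][][][][][][][][][][][][][]][][][][][]': depth seq [1 2 1 2 1 2 1 2 1 2 1 2 1 2 1 2 1 2 1 2 1 2 1 2 1 2 1 2 1 0 1 0 1 0 1 0 1 0 1 0]
  -> pairs=20 depth=2 groups=6 -> yes
String 2 '[][[][[]][][][][][][][][][][][]][[[]]][]': depth seq [1 0 1 2 1 2 3 2 1 2 1 2 1 2 1 2 1 2 1 2 1 2 1 2 1 2 1 2 1 2 1 0 1 2 3 2 1 0 1 0]
  -> pairs=20 depth=3 groups=4 -> no
String 3 '[[]][[[[][][[][[]]]][][][]][][][[[]]][]][]': depth seq [1 2 1 0 1 2 3 4 3 4 3 4 5 4 5 6 5 4 3 2 3 2 3 2 3 2 1 2 1 2 1 2 3 4 3 2 1 2 1 0 1 0]
  -> pairs=21 depth=6 groups=3 -> no
String 4 '[[][[][]]][][][[]][[][][][][]][][[[]]]': depth seq [1 2 1 2 3 2 3 2 1 0 1 0 1 0 1 2 1 0 1 2 1 2 1 2 1 2 1 2 1 0 1 0 1 2 3 2 1 0]
  -> pairs=19 depth=3 groups=7 -> no
String 5 '[][[]][][[][[][][]]][[][][][[][[]]]]': depth seq [1 0 1 2 1 0 1 0 1 2 1 2 3 2 3 2 3 2 1 0 1 2 1 2 1 2 1 2 3 2 3 4 3 2 1 0]
  -> pairs=18 depth=4 groups=5 -> no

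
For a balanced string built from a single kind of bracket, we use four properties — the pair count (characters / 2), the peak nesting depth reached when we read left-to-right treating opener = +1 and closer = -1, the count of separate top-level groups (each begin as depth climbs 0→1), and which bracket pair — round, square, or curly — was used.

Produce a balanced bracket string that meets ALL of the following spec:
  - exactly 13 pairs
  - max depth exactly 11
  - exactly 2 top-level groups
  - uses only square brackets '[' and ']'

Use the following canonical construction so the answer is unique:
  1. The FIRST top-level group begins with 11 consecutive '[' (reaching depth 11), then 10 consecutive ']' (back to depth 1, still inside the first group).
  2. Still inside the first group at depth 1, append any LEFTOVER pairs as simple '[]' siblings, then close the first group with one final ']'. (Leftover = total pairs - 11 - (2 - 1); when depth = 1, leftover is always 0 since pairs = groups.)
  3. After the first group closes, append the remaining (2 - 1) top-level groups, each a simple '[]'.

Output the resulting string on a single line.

Spec: pairs=13 depth=11 groups=2
Leftover pairs = 13 - 11 - (2-1) = 1
First group: deep chain of depth 11 + 1 sibling pairs
Remaining 1 groups: simple '[]' each

Answer: [[[[[[[[[[[]]]]]]]]]][]][]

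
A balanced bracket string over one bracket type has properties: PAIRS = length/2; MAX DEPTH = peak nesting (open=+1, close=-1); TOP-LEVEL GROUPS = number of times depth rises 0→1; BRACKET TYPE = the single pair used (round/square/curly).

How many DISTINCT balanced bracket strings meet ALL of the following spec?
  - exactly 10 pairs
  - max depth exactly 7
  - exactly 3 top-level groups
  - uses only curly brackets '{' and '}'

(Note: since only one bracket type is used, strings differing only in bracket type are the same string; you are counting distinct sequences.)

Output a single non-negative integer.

Spec: pairs=10 depth=7 groups=3
Count(depth <= 7) = 3429
Count(depth <= 6) = 3390
Count(depth == 7) = 3429 - 3390 = 39

Answer: 39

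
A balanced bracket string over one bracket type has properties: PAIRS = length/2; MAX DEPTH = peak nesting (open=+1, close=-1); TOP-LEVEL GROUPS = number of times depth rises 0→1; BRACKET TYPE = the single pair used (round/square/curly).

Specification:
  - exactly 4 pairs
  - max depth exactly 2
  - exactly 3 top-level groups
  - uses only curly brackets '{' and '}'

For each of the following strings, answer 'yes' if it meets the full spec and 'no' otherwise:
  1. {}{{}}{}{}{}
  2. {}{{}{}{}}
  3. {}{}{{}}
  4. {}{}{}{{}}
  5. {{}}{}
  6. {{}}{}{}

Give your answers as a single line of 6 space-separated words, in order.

String 1 '{}{{}}{}{}{}': depth seq [1 0 1 2 1 0 1 0 1 0 1 0]
  -> pairs=6 depth=2 groups=5 -> no
String 2 '{}{{}{}{}}': depth seq [1 0 1 2 1 2 1 2 1 0]
  -> pairs=5 depth=2 groups=2 -> no
String 3 '{}{}{{}}': depth seq [1 0 1 0 1 2 1 0]
  -> pairs=4 depth=2 groups=3 -> yes
String 4 '{}{}{}{{}}': depth seq [1 0 1 0 1 0 1 2 1 0]
  -> pairs=5 depth=2 groups=4 -> no
String 5 '{{}}{}': depth seq [1 2 1 0 1 0]
  -> pairs=3 depth=2 groups=2 -> no
String 6 '{{}}{}{}': depth seq [1 2 1 0 1 0 1 0]
  -> pairs=4 depth=2 groups=3 -> yes

Answer: no no yes no no yes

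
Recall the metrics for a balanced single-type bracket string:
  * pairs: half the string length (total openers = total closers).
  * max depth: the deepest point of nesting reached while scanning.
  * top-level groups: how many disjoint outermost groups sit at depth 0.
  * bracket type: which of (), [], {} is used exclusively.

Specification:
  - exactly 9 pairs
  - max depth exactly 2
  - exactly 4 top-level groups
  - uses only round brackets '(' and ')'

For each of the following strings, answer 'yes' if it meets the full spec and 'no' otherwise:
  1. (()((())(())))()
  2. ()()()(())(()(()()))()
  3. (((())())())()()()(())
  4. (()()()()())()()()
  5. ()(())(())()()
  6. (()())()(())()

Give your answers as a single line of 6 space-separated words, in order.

Answer: no no no yes no no

Derivation:
String 1 '(()((())(())))()': depth seq [1 2 1 2 3 4 3 2 3 4 3 2 1 0 1 0]
  -> pairs=8 depth=4 groups=2 -> no
String 2 '()()()(())(()(()()))()': depth seq [1 0 1 0 1 0 1 2 1 0 1 2 1 2 3 2 3 2 1 0 1 0]
  -> pairs=11 depth=3 groups=6 -> no
String 3 '(((())())())()()()(())': depth seq [1 2 3 4 3 2 3 2 1 2 1 0 1 0 1 0 1 0 1 2 1 0]
  -> pairs=11 depth=4 groups=5 -> no
String 4 '(()()()()())()()()': depth seq [1 2 1 2 1 2 1 2 1 2 1 0 1 0 1 0 1 0]
  -> pairs=9 depth=2 groups=4 -> yes
String 5 '()(())(())()()': depth seq [1 0 1 2 1 0 1 2 1 0 1 0 1 0]
  -> pairs=7 depth=2 groups=5 -> no
String 6 '(()())()(())()': depth seq [1 2 1 2 1 0 1 0 1 2 1 0 1 0]
  -> pairs=7 depth=2 groups=4 -> no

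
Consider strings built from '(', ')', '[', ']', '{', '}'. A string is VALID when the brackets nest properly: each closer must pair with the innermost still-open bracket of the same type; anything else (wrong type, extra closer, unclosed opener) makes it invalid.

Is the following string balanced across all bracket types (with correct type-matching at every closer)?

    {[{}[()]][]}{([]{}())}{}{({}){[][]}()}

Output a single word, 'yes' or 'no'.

pos 0: push '{'; stack = {
pos 1: push '['; stack = {[
pos 2: push '{'; stack = {[{
pos 3: '}' matches '{'; pop; stack = {[
pos 4: push '['; stack = {[[
pos 5: push '('; stack = {[[(
pos 6: ')' matches '('; pop; stack = {[[
pos 7: ']' matches '['; pop; stack = {[
pos 8: ']' matches '['; pop; stack = {
pos 9: push '['; stack = {[
pos 10: ']' matches '['; pop; stack = {
pos 11: '}' matches '{'; pop; stack = (empty)
pos 12: push '{'; stack = {
pos 13: push '('; stack = {(
pos 14: push '['; stack = {([
pos 15: ']' matches '['; pop; stack = {(
pos 16: push '{'; stack = {({
pos 17: '}' matches '{'; pop; stack = {(
pos 18: push '('; stack = {((
pos 19: ')' matches '('; pop; stack = {(
pos 20: ')' matches '('; pop; stack = {
pos 21: '}' matches '{'; pop; stack = (empty)
pos 22: push '{'; stack = {
pos 23: '}' matches '{'; pop; stack = (empty)
pos 24: push '{'; stack = {
pos 25: push '('; stack = {(
pos 26: push '{'; stack = {({
pos 27: '}' matches '{'; pop; stack = {(
pos 28: ')' matches '('; pop; stack = {
pos 29: push '{'; stack = {{
pos 30: push '['; stack = {{[
pos 31: ']' matches '['; pop; stack = {{
pos 32: push '['; stack = {{[
pos 33: ']' matches '['; pop; stack = {{
pos 34: '}' matches '{'; pop; stack = {
pos 35: push '('; stack = {(
pos 36: ')' matches '('; pop; stack = {
pos 37: '}' matches '{'; pop; stack = (empty)
end: stack empty → VALID
Verdict: properly nested → yes

Answer: yes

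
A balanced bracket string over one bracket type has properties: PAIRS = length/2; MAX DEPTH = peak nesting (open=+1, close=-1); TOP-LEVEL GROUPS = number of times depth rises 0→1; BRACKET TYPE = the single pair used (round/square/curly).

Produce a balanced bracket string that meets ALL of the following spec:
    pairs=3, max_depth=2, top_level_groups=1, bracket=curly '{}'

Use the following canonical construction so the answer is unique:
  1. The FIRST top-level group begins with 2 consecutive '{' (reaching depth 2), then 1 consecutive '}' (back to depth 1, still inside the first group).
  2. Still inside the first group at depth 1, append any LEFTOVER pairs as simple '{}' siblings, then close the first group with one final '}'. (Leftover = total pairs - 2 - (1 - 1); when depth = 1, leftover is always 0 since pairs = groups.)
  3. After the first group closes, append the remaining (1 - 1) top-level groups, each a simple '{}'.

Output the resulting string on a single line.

Answer: {{}{}}

Derivation:
Spec: pairs=3 depth=2 groups=1
Leftover pairs = 3 - 2 - (1-1) = 1
First group: deep chain of depth 2 + 1 sibling pairs
Remaining 0 groups: simple '{}' each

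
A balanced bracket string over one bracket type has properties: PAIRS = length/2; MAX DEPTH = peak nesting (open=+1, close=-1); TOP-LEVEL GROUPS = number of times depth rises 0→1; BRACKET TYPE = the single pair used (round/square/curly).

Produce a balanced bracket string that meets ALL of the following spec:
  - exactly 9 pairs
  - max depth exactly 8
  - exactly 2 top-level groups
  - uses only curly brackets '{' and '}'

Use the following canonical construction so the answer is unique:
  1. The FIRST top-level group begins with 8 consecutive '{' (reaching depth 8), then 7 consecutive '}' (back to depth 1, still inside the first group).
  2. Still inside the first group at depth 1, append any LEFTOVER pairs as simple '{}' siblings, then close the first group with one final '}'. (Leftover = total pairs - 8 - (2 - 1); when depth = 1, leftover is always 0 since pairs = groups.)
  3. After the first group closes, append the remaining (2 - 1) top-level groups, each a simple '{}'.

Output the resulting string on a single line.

Answer: {{{{{{{{}}}}}}}}{}

Derivation:
Spec: pairs=9 depth=8 groups=2
Leftover pairs = 9 - 8 - (2-1) = 0
First group: deep chain of depth 8 + 0 sibling pairs
Remaining 1 groups: simple '{}' each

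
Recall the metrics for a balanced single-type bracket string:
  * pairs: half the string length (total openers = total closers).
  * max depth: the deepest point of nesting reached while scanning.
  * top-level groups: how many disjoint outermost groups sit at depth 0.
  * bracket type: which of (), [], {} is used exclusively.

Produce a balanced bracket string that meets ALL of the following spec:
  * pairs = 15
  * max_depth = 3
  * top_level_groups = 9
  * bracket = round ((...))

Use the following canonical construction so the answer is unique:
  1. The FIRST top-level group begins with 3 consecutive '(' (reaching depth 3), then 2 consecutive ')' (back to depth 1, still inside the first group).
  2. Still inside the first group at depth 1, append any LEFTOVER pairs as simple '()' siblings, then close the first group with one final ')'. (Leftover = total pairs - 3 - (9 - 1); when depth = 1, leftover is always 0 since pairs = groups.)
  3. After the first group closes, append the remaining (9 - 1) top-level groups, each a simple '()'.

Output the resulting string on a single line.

Answer: ((())()()()())()()()()()()()()

Derivation:
Spec: pairs=15 depth=3 groups=9
Leftover pairs = 15 - 3 - (9-1) = 4
First group: deep chain of depth 3 + 4 sibling pairs
Remaining 8 groups: simple '()' each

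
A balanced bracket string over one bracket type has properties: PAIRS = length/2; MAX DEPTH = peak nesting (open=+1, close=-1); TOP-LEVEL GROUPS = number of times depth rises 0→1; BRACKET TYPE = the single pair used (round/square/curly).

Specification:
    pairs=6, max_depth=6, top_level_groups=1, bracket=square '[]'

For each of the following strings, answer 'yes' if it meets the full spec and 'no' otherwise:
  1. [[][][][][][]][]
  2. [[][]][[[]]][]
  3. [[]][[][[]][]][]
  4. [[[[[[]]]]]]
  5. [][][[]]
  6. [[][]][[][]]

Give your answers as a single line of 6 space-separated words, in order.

Answer: no no no yes no no

Derivation:
String 1 '[[][][][][][]][]': depth seq [1 2 1 2 1 2 1 2 1 2 1 2 1 0 1 0]
  -> pairs=8 depth=2 groups=2 -> no
String 2 '[[][]][[[]]][]': depth seq [1 2 1 2 1 0 1 2 3 2 1 0 1 0]
  -> pairs=7 depth=3 groups=3 -> no
String 3 '[[]][[][[]][]][]': depth seq [1 2 1 0 1 2 1 2 3 2 1 2 1 0 1 0]
  -> pairs=8 depth=3 groups=3 -> no
String 4 '[[[[[[]]]]]]': depth seq [1 2 3 4 5 6 5 4 3 2 1 0]
  -> pairs=6 depth=6 groups=1 -> yes
String 5 '[][][[]]': depth seq [1 0 1 0 1 2 1 0]
  -> pairs=4 depth=2 groups=3 -> no
String 6 '[[][]][[][]]': depth seq [1 2 1 2 1 0 1 2 1 2 1 0]
  -> pairs=6 depth=2 groups=2 -> no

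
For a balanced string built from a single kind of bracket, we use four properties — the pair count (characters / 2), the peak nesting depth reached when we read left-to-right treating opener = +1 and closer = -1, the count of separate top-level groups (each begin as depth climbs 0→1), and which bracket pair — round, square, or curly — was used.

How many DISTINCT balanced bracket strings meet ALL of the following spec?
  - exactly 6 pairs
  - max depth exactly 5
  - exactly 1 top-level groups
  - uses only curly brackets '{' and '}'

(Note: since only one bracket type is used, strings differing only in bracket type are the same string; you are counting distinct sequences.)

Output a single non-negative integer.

Answer: 7

Derivation:
Spec: pairs=6 depth=5 groups=1
Count(depth <= 5) = 41
Count(depth <= 4) = 34
Count(depth == 5) = 41 - 34 = 7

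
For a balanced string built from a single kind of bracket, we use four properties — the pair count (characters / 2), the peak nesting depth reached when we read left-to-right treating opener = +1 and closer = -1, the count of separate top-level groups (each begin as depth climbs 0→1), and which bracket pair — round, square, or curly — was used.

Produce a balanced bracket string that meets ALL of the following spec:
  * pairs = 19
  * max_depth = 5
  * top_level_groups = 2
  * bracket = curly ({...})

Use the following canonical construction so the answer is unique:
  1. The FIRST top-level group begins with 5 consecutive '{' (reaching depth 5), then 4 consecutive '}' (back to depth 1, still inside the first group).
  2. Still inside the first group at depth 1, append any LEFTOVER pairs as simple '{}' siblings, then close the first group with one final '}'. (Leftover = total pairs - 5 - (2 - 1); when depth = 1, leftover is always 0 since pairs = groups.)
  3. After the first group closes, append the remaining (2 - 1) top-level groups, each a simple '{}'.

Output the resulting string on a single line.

Answer: {{{{{}}}}{}{}{}{}{}{}{}{}{}{}{}{}{}}{}

Derivation:
Spec: pairs=19 depth=5 groups=2
Leftover pairs = 19 - 5 - (2-1) = 13
First group: deep chain of depth 5 + 13 sibling pairs
Remaining 1 groups: simple '{}' each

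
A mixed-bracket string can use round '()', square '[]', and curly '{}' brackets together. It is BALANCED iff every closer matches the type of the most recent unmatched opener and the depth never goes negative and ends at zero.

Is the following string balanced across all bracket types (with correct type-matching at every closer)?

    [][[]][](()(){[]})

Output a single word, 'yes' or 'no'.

pos 0: push '['; stack = [
pos 1: ']' matches '['; pop; stack = (empty)
pos 2: push '['; stack = [
pos 3: push '['; stack = [[
pos 4: ']' matches '['; pop; stack = [
pos 5: ']' matches '['; pop; stack = (empty)
pos 6: push '['; stack = [
pos 7: ']' matches '['; pop; stack = (empty)
pos 8: push '('; stack = (
pos 9: push '('; stack = ((
pos 10: ')' matches '('; pop; stack = (
pos 11: push '('; stack = ((
pos 12: ')' matches '('; pop; stack = (
pos 13: push '{'; stack = ({
pos 14: push '['; stack = ({[
pos 15: ']' matches '['; pop; stack = ({
pos 16: '}' matches '{'; pop; stack = (
pos 17: ')' matches '('; pop; stack = (empty)
end: stack empty → VALID
Verdict: properly nested → yes

Answer: yes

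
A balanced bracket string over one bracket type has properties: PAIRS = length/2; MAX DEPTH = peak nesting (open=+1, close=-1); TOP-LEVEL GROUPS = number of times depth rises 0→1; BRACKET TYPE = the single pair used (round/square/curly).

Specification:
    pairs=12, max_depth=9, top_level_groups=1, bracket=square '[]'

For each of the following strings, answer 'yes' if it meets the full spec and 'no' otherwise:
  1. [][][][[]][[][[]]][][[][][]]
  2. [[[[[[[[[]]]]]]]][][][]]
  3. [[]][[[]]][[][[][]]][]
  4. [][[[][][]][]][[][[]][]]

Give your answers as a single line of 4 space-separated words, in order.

String 1 '[][][][[]][[][[]]][][[][][]]': depth seq [1 0 1 0 1 0 1 2 1 0 1 2 1 2 3 2 1 0 1 0 1 2 1 2 1 2 1 0]
  -> pairs=14 depth=3 groups=7 -> no
String 2 '[[[[[[[[[]]]]]]]][][][]]': depth seq [1 2 3 4 5 6 7 8 9 8 7 6 5 4 3 2 1 2 1 2 1 2 1 0]
  -> pairs=12 depth=9 groups=1 -> yes
String 3 '[[]][[[]]][[][[][]]][]': depth seq [1 2 1 0 1 2 3 2 1 0 1 2 1 2 3 2 3 2 1 0 1 0]
  -> pairs=11 depth=3 groups=4 -> no
String 4 '[][[[][][]][]][[][[]][]]': depth seq [1 0 1 2 3 2 3 2 3 2 1 2 1 0 1 2 1 2 3 2 1 2 1 0]
  -> pairs=12 depth=3 groups=3 -> no

Answer: no yes no no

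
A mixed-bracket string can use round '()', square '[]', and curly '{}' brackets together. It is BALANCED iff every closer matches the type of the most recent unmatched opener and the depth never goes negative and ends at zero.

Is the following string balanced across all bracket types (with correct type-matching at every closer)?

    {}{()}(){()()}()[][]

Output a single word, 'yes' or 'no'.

Answer: yes

Derivation:
pos 0: push '{'; stack = {
pos 1: '}' matches '{'; pop; stack = (empty)
pos 2: push '{'; stack = {
pos 3: push '('; stack = {(
pos 4: ')' matches '('; pop; stack = {
pos 5: '}' matches '{'; pop; stack = (empty)
pos 6: push '('; stack = (
pos 7: ')' matches '('; pop; stack = (empty)
pos 8: push '{'; stack = {
pos 9: push '('; stack = {(
pos 10: ')' matches '('; pop; stack = {
pos 11: push '('; stack = {(
pos 12: ')' matches '('; pop; stack = {
pos 13: '}' matches '{'; pop; stack = (empty)
pos 14: push '('; stack = (
pos 15: ')' matches '('; pop; stack = (empty)
pos 16: push '['; stack = [
pos 17: ']' matches '['; pop; stack = (empty)
pos 18: push '['; stack = [
pos 19: ']' matches '['; pop; stack = (empty)
end: stack empty → VALID
Verdict: properly nested → yes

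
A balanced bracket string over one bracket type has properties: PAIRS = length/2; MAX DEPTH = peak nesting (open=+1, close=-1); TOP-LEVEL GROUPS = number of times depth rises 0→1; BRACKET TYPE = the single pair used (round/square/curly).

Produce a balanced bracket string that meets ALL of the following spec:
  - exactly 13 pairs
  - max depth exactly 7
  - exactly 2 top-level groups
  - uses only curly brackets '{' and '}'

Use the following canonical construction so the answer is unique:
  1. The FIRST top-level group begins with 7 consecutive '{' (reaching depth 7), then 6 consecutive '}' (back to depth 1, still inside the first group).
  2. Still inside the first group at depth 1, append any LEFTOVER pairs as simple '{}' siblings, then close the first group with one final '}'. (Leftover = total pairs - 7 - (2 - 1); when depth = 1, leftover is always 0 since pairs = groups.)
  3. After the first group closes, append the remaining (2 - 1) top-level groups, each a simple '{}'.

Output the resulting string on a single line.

Answer: {{{{{{{}}}}}}{}{}{}{}{}}{}

Derivation:
Spec: pairs=13 depth=7 groups=2
Leftover pairs = 13 - 7 - (2-1) = 5
First group: deep chain of depth 7 + 5 sibling pairs
Remaining 1 groups: simple '{}' each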